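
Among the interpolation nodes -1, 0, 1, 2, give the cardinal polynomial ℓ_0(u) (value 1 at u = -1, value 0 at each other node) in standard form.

ℓ_0(u) = -(1/6)u^3 + (1/2)u^2 - (1/3)u

ℓ_0(u) = u(u - 1)(u - 2) / [(-1)·(-2)·(-3)]
       = (u^3 - 3u^2 + 2u) / (-6)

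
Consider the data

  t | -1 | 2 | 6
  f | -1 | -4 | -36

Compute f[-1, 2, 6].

f[-1,2] = (-4 - (-1)) / (2 - (-1)) = -1
f[2,6] = (-36 - (-4)) / (6 - 2) = -8
f[-1,2,6] = (-8 - (-1)) / (6 - (-1)) = -1

-1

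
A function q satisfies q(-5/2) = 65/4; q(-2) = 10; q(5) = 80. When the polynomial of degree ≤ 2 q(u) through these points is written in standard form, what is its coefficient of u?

Build the Lagrange basis polynomials:
L_0(u) = (u + 2)(u - 5) / [15/4] = (4/15)u^2 - (4/5)u - 8/3
L_1(u) = (u + 5/2)(u - 5) / [-7/2] = -(2/7)u^2 + (5/7)u + 25/7
L_2(u) = (u + 5/2)(u + 2) / [105/2] = (2/105)u^2 + (3/35)u + 2/21
q(u) = (65/4)·L_0 + 10·L_1 + 80·L_2
Only the coefficient of u is needed; take it from each L_i and combine:
(65/4)·(-4/5) + 10·(5/7) + 80·(3/35) = 1

1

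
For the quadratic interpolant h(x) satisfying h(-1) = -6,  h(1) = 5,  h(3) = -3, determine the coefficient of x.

Build the Lagrange basis polynomials:
L_0(x) = (x - 1)(x - 3) / [8] = (1/8)x^2 - (1/2)x + 3/8
L_1(x) = (x + 1)(x - 3) / [-4] = -(1/4)x^2 + (1/2)x + 3/4
L_2(x) = (x + 1)(x - 1) / [8] = (1/8)x^2 - 1/8
h(x) = (-6)·L_0 + 5·L_1 + (-3)·L_2
Only the coefficient of x is needed; take it from each L_i and combine:
(-6)·(-1/2) + 5·(1/2) + (-3)·(0) = 11/2

11/2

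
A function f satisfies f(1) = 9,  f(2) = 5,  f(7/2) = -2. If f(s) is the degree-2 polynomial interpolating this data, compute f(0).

187/15

Evaluate each Lagrange basis at s = 0:
L_0(0) = (-2)·(-7/2)/[(-1)·(-5/2)] = 14/5
L_1(0) = (-1)·(-7/2)/[(1)·(-3/2)] = -7/3
L_2(0) = (-1)·(-2)/[(5/2)·(3/2)] = 8/15
Sum: 9·(14/5) + 5·(-7/3) + (-2)·(8/15) = 187/15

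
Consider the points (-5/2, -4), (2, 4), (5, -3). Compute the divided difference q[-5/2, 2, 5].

q[-5/2,2] = (4 - (-4)) / (2 - (-5/2)) = 16/9
q[2,5] = (-3 - 4) / (5 - 2) = -7/3
q[-5/2,2,5] = (-7/3 - 16/9) / (5 - (-5/2)) = -74/135

-74/135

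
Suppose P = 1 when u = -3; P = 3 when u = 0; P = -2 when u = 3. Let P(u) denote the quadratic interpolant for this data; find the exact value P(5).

-83/9

Evaluate each Lagrange basis at u = 5:
L_0(5) = (5)·(2)/[(-3)·(-6)] = 5/9
L_1(5) = (8)·(2)/[(3)·(-3)] = -16/9
L_2(5) = (8)·(5)/[(6)·(3)] = 20/9
Sum: 1·(5/9) + 3·(-16/9) + (-2)·(20/9) = -83/9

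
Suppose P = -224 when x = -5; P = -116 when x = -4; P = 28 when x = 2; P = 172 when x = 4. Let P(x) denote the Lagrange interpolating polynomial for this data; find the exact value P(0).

-4

Evaluate each Lagrange basis at x = 0:
L_0(0) = (4)·(-2)·(-4)/[(-1)·(-7)·(-9)] = -32/63
L_1(0) = (5)·(-2)·(-4)/[(1)·(-6)·(-8)] = 5/6
L_2(0) = (5)·(4)·(-4)/[(7)·(6)·(-2)] = 20/21
L_3(0) = (5)·(4)·(-2)/[(9)·(8)·(2)] = -5/18
Sum: (-224)·(-32/63) + (-116)·(5/6) + 28·(20/21) + 172·(-5/18) = -4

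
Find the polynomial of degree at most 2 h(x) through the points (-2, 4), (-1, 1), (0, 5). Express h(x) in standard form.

L_0(x) = (x + 1)x / [2] = (1/2)x^2 + (1/2)x
L_1(x) = (x + 2)x / [-1] = -x^2 - 2x
L_2(x) = (x + 2)(x + 1) / [2] = (1/2)x^2 + (3/2)x + 1
h(x) = 4·L_0 + 1·L_1 + 5·L_2
  4·L_0(x) = 2x^2 + 2x
  1·L_1(x) = -x^2 - 2x
  5·L_2(x) = (5/2)x^2 + (15/2)x + 5
Adding term by term: (7/2)x^2 + (15/2)x + 5

h(x) = (7/2)x^2 + (15/2)x + 5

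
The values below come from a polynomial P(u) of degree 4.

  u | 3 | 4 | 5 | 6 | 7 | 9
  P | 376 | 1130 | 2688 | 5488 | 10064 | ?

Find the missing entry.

The 5 known values determine P uniquely (degree ≤ 4).
Evaluate each Lagrange basis at u = 9:
L_0(9) = (5)·(4)·(3)·(2)/[(-1)·(-2)·(-3)·(-4)] = 5
L_1(9) = (6)·(4)·(3)·(2)/[(1)·(-1)·(-2)·(-3)] = -24
L_2(9) = (6)·(5)·(3)·(2)/[(2)·(1)·(-1)·(-2)] = 45
L_3(9) = (6)·(5)·(4)·(2)/[(3)·(2)·(1)·(-1)] = -40
L_4(9) = (6)·(5)·(4)·(3)/[(4)·(3)·(2)·(1)] = 15
Sum: 376·(5) + 1130·(-24) + 2688·(45) + 5488·(-40) + 10064·(15) = 27160

27160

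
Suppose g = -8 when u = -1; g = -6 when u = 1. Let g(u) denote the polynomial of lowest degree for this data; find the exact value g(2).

-5

L_0(2) = (1)/[(-2)] = -1/2
L_1(2) = (3)/[(2)] = 3/2
Sum: (-8)·(-1/2) + (-6)·(3/2) = -5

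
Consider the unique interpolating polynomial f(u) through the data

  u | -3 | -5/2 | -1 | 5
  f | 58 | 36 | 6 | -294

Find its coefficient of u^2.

-1

Build the Lagrange basis polynomials:
L_0(u) = (u + 5/2)(u + 1)(u - 5) / [-8] = -(1/8)u^3 + (3/16)u^2 + (15/8)u + 25/16
L_1(u) = (u + 3)(u + 1)(u - 5) / [45/8] = (8/45)u^3 - (8/45)u^2 - (136/45)u - 8/3
L_2(u) = (u + 3)(u + 5/2)(u - 5) / [-18] = -(1/18)u^3 - (1/36)u^2 + (10/9)u + 25/12
L_3(u) = (u + 3)(u + 5/2)(u + 1) / [360] = (1/360)u^3 + (13/720)u^2 + (13/360)u + 1/48
f(u) = 58·L_0 + 36·L_1 + 6·L_2 + (-294)·L_3
Only the coefficient of u^2 is needed; take it from each L_i and combine:
58·(3/16) + 36·(-8/45) + 6·(-1/36) + (-294)·(13/720) = -1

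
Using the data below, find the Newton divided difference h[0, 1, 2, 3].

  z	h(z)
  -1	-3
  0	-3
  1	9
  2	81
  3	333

h[0,1] = (9 - (-3)) / (1 - 0) = 12
h[1,2] = (81 - 9) / (2 - 1) = 72
h[2,3] = (333 - 81) / (3 - 2) = 252
h[0,1,2] = (72 - 12) / (2 - 0) = 30
h[1,2,3] = (252 - 72) / (3 - 1) = 90
h[0,1,2,3] = (90 - 30) / (3 - 0) = 20

20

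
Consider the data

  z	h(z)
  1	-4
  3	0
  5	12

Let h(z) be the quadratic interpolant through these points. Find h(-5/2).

33/4

Evaluate each Lagrange basis at z = -5/2:
L_0(-5/2) = (-11/2)·(-15/2)/[(-2)·(-4)] = 165/32
L_1(-5/2) = (-7/2)·(-15/2)/[(2)·(-2)] = -105/16
L_2(-5/2) = (-7/2)·(-11/2)/[(4)·(2)] = 77/32
Sum: (-4)·(165/32) + 0 + 12·(77/32) = 33/4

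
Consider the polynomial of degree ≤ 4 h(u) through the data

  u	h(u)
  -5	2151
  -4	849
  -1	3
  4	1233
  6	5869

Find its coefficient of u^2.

L_0(u) = (u + 4)(u + 1)(u - 4)(u - 6) / [396] = (1/396)u^4 - (5/396)u^3 - (1/18)u^2 + (20/99)u + 8/33
L_1(u) = (u + 5)(u + 1)(u - 4)(u - 6) / [-240] = -(1/240)u^4 + (1/60)u^3 + (31/240)u^2 - (47/120)u - 1/2
L_2(u) = (u + 5)(u + 4)(u - 4)(u - 6) / [420] = (1/420)u^4 - (1/420)u^3 - (23/210)u^2 + (4/105)u + 8/7
L_3(u) = (u + 5)(u + 4)(u + 1)(u - 6) / [-720] = -(1/720)u^4 - (1/180)u^3 + (31/720)u^2 + (77/360)u + 1/6
L_4(u) = (u + 5)(u + 4)(u + 1)(u - 4) / [1540] = (1/1540)u^4 + (3/770)u^3 - (1/140)u^2 - (24/385)u - 4/77
h(u) = 2151·L_0 + 849·L_1 + 3·L_2 + 1233·L_3 + 5869·L_4
Only the coefficient of u^2 is needed; take it from each L_i and combine:
2151·(-1/18) + 849·(31/240) + 3·(-23/210) + 1233·(31/720) + 5869·(-1/140) = 1

1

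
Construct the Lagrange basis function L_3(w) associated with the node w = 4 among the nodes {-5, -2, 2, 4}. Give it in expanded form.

L_3(w) = (1/108)w^3 + (5/108)w^2 - (1/27)w - 5/27

L_3(w) = (w + 5)(w + 2)(w - 2) / [(9)·(6)·(2)]
       = (w^3 + 5w^2 - 4w - 20) / (108)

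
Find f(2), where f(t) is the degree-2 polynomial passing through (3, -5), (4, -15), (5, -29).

1

L_0(2) = (-2)·(-3)/[(-1)·(-2)] = 3
L_1(2) = (-1)·(-3)/[(1)·(-1)] = -3
L_2(2) = (-1)·(-2)/[(2)·(1)] = 1
Sum: (-5)·(3) + (-15)·(-3) + (-29)·(1) = 1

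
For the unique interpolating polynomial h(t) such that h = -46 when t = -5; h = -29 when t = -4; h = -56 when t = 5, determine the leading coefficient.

L_0(t) = (t + 4)(t - 5) / [10] = (1/10)t^2 - (1/10)t - 2
L_1(t) = (t + 5)(t - 5) / [-9] = -(1/9)t^2 + 25/9
L_2(t) = (t + 5)(t + 4) / [90] = (1/90)t^2 + (1/10)t + 2/9
h(t) = (-46)·L_0 + (-29)·L_1 + (-56)·L_2
Only the coefficient of t^2 is needed; take it from each L_i and combine:
(-46)·(1/10) + (-29)·(-1/9) + (-56)·(1/90) = -2

-2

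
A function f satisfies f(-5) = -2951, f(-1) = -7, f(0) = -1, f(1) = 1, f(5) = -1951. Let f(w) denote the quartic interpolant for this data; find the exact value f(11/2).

-11741/4

L_0(11/2) = (13/2)·(11/2)·(9/2)·(1/2)/[(-4)·(-5)·(-6)·(-10)] = 429/6400
L_1(11/2) = (21/2)·(11/2)·(9/2)·(1/2)/[(4)·(-1)·(-2)·(-6)] = -693/256
L_2(11/2) = (21/2)·(13/2)·(9/2)·(1/2)/[(5)·(1)·(-1)·(-5)] = 2457/400
L_3(11/2) = (21/2)·(13/2)·(11/2)·(1/2)/[(6)·(2)·(1)·(-4)] = -1001/256
L_4(11/2) = (21/2)·(13/2)·(11/2)·(9/2)/[(10)·(6)·(5)·(4)] = 9009/6400
Sum: (-2951)·(429/6400) + (-7)·(-693/256) + (-1)·(2457/400) + 1·(-1001/256) + (-1951)·(9009/6400) = -11741/4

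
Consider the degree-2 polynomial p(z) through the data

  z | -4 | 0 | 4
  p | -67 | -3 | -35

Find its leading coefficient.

Build the Lagrange basis polynomials:
L_0(z) = z(z - 4) / [32] = (1/32)z^2 - (1/8)z
L_1(z) = (z + 4)(z - 4) / [-16] = -(1/16)z^2 + 1
L_2(z) = (z + 4)z / [32] = (1/32)z^2 + (1/8)z
p(z) = (-67)·L_0 + (-3)·L_1 + (-35)·L_2
Only the coefficient of z^2 is needed; take it from each L_i and combine:
(-67)·(1/32) + (-3)·(-1/16) + (-35)·(1/32) = -3

-3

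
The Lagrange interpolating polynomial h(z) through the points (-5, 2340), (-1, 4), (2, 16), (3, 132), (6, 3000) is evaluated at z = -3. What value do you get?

336

L_0(-3) = (-2)·(-5)·(-6)·(-9)/[(-4)·(-7)·(-8)·(-11)] = 135/616
L_1(-3) = (2)·(-5)·(-6)·(-9)/[(4)·(-3)·(-4)·(-7)] = 45/28
L_2(-3) = (2)·(-2)·(-6)·(-9)/[(7)·(3)·(-1)·(-4)] = -18/7
L_3(-3) = (2)·(-2)·(-5)·(-9)/[(8)·(4)·(1)·(-3)] = 15/8
L_4(-3) = (2)·(-2)·(-5)·(-6)/[(11)·(7)·(4)·(3)] = -10/77
Sum: 2340·(135/616) + 4·(45/28) + 16·(-18/7) + 132·(15/8) + 3000·(-10/77) = 336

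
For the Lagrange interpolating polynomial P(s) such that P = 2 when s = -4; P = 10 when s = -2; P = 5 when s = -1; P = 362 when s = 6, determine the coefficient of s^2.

Build the Lagrange basis polynomials:
L_0(s) = (s + 2)(s + 1)(s - 6) / [-60] = -(1/60)s^3 + (1/20)s^2 + (4/15)s + 1/5
L_1(s) = (s + 4)(s + 1)(s - 6) / [16] = (1/16)s^3 - (1/16)s^2 - (13/8)s - 3/2
L_2(s) = (s + 4)(s + 2)(s - 6) / [-21] = -(1/21)s^3 + (4/3)s + 16/7
L_3(s) = (s + 4)(s + 2)(s + 1) / [560] = (1/560)s^3 + (1/80)s^2 + (1/40)s + 1/70
P(s) = 2·L_0 + 10·L_1 + 5·L_2 + 362·L_3
Only the coefficient of s^2 is needed; take it from each L_i and combine:
2·(1/20) + 10·(-1/16) + 5·(0) + 362·(1/80) = 4

4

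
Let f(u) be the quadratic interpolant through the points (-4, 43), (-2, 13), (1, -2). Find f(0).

-1

Evaluate each Lagrange basis at u = 0:
L_0(0) = (2)·(-1)/[(-2)·(-5)] = -1/5
L_1(0) = (4)·(-1)/[(2)·(-3)] = 2/3
L_2(0) = (4)·(2)/[(5)·(3)] = 8/15
Sum: 43·(-1/5) + 13·(2/3) + (-2)·(8/15) = -1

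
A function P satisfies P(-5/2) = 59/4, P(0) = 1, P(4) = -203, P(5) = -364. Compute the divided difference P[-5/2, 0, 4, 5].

P[-5/2,0] = (1 - 59/4) / (0 - (-5/2)) = -11/2
P[0,4] = (-203 - 1) / (4 - 0) = -51
P[4,5] = (-364 - (-203)) / (5 - 4) = -161
P[-5/2,0,4] = (-51 - (-11/2)) / (4 - (-5/2)) = -7
P[0,4,5] = (-161 - (-51)) / (5 - 0) = -22
P[-5/2,0,4,5] = (-22 - (-7)) / (5 - (-5/2)) = -2

-2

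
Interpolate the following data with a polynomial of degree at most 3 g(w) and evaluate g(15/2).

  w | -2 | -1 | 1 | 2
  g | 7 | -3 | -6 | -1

Evaluate each Lagrange basis at w = 15/2:
L_0(15/2) = (17/2)·(13/2)·(11/2)/[(-1)·(-3)·(-4)] = -2431/96
L_1(15/2) = (19/2)·(13/2)·(11/2)/[(1)·(-2)·(-3)] = 2717/48
L_2(15/2) = (19/2)·(17/2)·(11/2)/[(3)·(2)·(-1)] = -3553/48
L_3(15/2) = (19/2)·(17/2)·(13/2)/[(4)·(3)·(1)] = 4199/96
Sum: 7·(-2431/96) + (-3)·(2717/48) + (-6)·(-3553/48) + (-1)·(4199/96) = 853/16

853/16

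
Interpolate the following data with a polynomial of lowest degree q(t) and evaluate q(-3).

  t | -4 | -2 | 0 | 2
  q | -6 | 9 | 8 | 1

Using Newton's divided-difference form:
q[-4,-2] = (9 - (-6)) / (-2 - (-4)) = 15/2
q[-2,0] = (8 - 9) / (0 - (-2)) = -1/2
q[0,2] = (1 - 8) / (2 - 0) = -7/2
q[-4,-2,0] = (-1/2 - 15/2) / (0 - (-4)) = -2
q[-2,0,2] = (-7/2 - (-1/2)) / (2 - (-2)) = -3/4
q[-4,-2,0,2] = (-3/4 - (-2)) / (2 - (-4)) = 5/24
q(-3) = -6 + (15/2)·(1) + (-2)·(1)·(-1) + (5/24)·(1)·(-1)·(-3) = 33/8

33/8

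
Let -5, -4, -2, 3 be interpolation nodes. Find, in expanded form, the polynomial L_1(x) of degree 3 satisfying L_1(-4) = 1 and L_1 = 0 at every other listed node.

L_1(x) = (x + 5)(x + 2)(x - 3) / [(1)·(-2)·(-7)]
       = (x^3 + 4x^2 - 11x - 30) / (14)

L_1(x) = (1/14)x^3 + (2/7)x^2 - (11/14)x - 15/7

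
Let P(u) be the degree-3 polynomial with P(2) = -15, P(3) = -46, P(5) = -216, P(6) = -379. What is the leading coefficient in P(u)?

The leading coefficient equals the top divided difference P[2,3,5,6].
P[2,3] = (-46 - (-15)) / (3 - 2) = -31
P[3,5] = (-216 - (-46)) / (5 - 3) = -85
P[5,6] = (-379 - (-216)) / (6 - 5) = -163
P[2,3,5] = (-85 - (-31)) / (5 - 2) = -18
P[3,5,6] = (-163 - (-85)) / (6 - 3) = -26
P[2,3,5,6] = (-26 - (-18)) / (6 - 2) = -2

-2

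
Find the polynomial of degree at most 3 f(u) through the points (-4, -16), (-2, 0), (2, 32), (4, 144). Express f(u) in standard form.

Build the Lagrange basis polynomials:
L_0(u) = (u + 2)(u - 2)(u - 4) / [-96] = -(1/96)u^3 + (1/24)u^2 + (1/24)u - 1/6
L_1(u) = (u + 4)(u - 2)(u - 4) / [48] = (1/48)u^3 - (1/24)u^2 - (1/3)u + 2/3
L_2(u) = (u + 4)(u + 2)(u - 4) / [-48] = -(1/48)u^3 - (1/24)u^2 + (1/3)u + 2/3
L_3(u) = (u + 4)(u + 2)(u - 2) / [96] = (1/96)u^3 + (1/24)u^2 - (1/24)u - 1/6
f(u) = (-16)·L_0 + 0·L_1 + 32·L_2 + 144·L_3
  (-16)·L_0(u) = (1/6)u^3 - (2/3)u^2 - (2/3)u + 8/3
  0·L_1(u) = 0
  32·L_2(u) = -(2/3)u^3 - (4/3)u^2 + (32/3)u + 64/3
  144·L_3(u) = (3/2)u^3 + 6u^2 - 6u - 24
Adding term by term: u^3 + 4u^2 + 4u

f(u) = u^3 + 4u^2 + 4u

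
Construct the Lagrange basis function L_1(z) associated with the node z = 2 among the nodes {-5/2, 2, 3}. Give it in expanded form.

L_1(z) = -(2/9)z^2 + (1/9)z + 5/3

L_1(z) = (z + 5/2)(z - 3) / [(9/2)·(-1)]
       = (z^2 - (1/2)z - 15/2) / (-9/2)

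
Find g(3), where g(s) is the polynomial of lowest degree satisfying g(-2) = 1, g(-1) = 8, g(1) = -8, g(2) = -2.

Using Newton's divided-difference form:
g[-2,-1] = (8 - 1) / (-1 - (-2)) = 7
g[-1,1] = (-8 - 8) / (1 - (-1)) = -8
g[1,2] = (-2 - (-8)) / (2 - 1) = 6
g[-2,-1,1] = (-8 - 7) / (1 - (-2)) = -5
g[-1,1,2] = (6 - (-8)) / (2 - (-1)) = 14/3
g[-2,-1,1,2] = (14/3 - (-5)) / (2 - (-2)) = 29/12
g(3) = 1 + 7·(5) + (-5)·(5)·(4) + (29/12)·(5)·(4)·(2) = 98/3

98/3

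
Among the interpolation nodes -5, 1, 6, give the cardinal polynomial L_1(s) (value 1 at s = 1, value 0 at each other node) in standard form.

L_1(s) = -(1/30)s^2 + (1/30)s + 1

L_1(s) = (s + 5)(s - 6) / [(6)·(-5)]
       = (s^2 - s - 30) / (-30)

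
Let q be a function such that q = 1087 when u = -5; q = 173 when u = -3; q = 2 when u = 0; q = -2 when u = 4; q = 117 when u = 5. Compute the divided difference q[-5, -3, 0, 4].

-8

q[-5,-3] = (173 - 1087) / (-3 - (-5)) = -457
q[-3,0] = (2 - 173) / (0 - (-3)) = -57
q[0,4] = (-2 - 2) / (4 - 0) = -1
q[-5,-3,0] = (-57 - (-457)) / (0 - (-5)) = 80
q[-3,0,4] = (-1 - (-57)) / (4 - (-3)) = 8
q[-5,-3,0,4] = (8 - 80) / (4 - (-5)) = -8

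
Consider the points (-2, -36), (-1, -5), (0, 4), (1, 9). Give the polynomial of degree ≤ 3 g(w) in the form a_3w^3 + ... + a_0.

g(w) = 3w^3 - 2w^2 + 4w + 4

Build the Lagrange basis polynomials:
L_0(w) = (w + 1)w(w - 1) / [-6] = -(1/6)w^3 + (1/6)w
L_1(w) = (w + 2)w(w - 1) / [2] = (1/2)w^3 + (1/2)w^2 - w
L_2(w) = (w + 2)(w + 1)(w - 1) / [-2] = -(1/2)w^3 - w^2 + (1/2)w + 1
L_3(w) = (w + 2)(w + 1)w / [6] = (1/6)w^3 + (1/2)w^2 + (1/3)w
g(w) = (-36)·L_0 + (-5)·L_1 + 4·L_2 + 9·L_3
  (-36)·L_0(w) = 6w^3 - 6w
  (-5)·L_1(w) = -(5/2)w^3 - (5/2)w^2 + 5w
  4·L_2(w) = -2w^3 - 4w^2 + 2w + 4
  9·L_3(w) = (3/2)w^3 + (9/2)w^2 + 3w
Adding term by term: 3w^3 - 2w^2 + 4w + 4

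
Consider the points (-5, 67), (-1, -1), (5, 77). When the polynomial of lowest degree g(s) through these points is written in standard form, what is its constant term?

-3

L_0(s) = (s + 1)(s - 5) / [40] = (1/40)s^2 - (1/10)s - 1/8
L_1(s) = (s + 5)(s - 5) / [-24] = -(1/24)s^2 + 25/24
L_2(s) = (s + 5)(s + 1) / [60] = (1/60)s^2 + (1/10)s + 1/12
g(s) = 67·L_0 + (-1)·L_1 + 77·L_2
Only the constant term is needed; take it from each L_i and combine:
67·(-1/8) + (-1)·(25/24) + 77·(1/12) = -3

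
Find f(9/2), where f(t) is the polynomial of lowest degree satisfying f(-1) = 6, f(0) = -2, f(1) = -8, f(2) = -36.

-1439/4

Evaluate each Lagrange basis at t = 9/2:
L_0(9/2) = (9/2)·(7/2)·(5/2)/[(-1)·(-2)·(-3)] = -105/16
L_1(9/2) = (11/2)·(7/2)·(5/2)/[(1)·(-1)·(-2)] = 385/16
L_2(9/2) = (11/2)·(9/2)·(5/2)/[(2)·(1)·(-1)] = -495/16
L_3(9/2) = (11/2)·(9/2)·(7/2)/[(3)·(2)·(1)] = 231/16
Sum: 6·(-105/16) + (-2)·(385/16) + (-8)·(-495/16) + (-36)·(231/16) = -1439/4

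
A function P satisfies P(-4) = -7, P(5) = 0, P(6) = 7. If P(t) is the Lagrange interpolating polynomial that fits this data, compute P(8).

371/15

Evaluate each Lagrange basis at t = 8:
L_0(8) = (3)·(2)/[(-9)·(-10)] = 1/15
L_1(8) = (12)·(2)/[(9)·(-1)] = -8/3
L_2(8) = (12)·(3)/[(10)·(1)] = 18/5
Sum: (-7)·(1/15) + 0 + 7·(18/5) = 371/15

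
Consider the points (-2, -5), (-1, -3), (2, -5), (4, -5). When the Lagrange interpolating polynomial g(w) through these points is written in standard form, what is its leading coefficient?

Build the Lagrange basis polynomials:
L_0(w) = (w + 1)(w - 2)(w - 4) / [-24] = -(1/24)w^3 + (5/24)w^2 - (1/12)w - 1/3
L_1(w) = (w + 2)(w - 2)(w - 4) / [15] = (1/15)w^3 - (4/15)w^2 - (4/15)w + 16/15
L_2(w) = (w + 2)(w + 1)(w - 4) / [-24] = -(1/24)w^3 + (1/24)w^2 + (5/12)w + 1/3
L_3(w) = (w + 2)(w + 1)(w - 2) / [60] = (1/60)w^3 + (1/60)w^2 - (1/15)w - 1/15
g(w) = (-5)·L_0 + (-3)·L_1 + (-5)·L_2 + (-5)·L_3
Only the coefficient of w^3 is needed; take it from each L_i and combine:
(-5)·(-1/24) + (-3)·(1/15) + (-5)·(-1/24) + (-5)·(1/60) = 2/15

2/15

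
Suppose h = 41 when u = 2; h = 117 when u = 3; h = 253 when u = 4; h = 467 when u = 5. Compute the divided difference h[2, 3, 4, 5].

3

h[2,3] = (117 - 41) / (3 - 2) = 76
h[3,4] = (253 - 117) / (4 - 3) = 136
h[4,5] = (467 - 253) / (5 - 4) = 214
h[2,3,4] = (136 - 76) / (4 - 2) = 30
h[3,4,5] = (214 - 136) / (5 - 3) = 39
h[2,3,4,5] = (39 - 30) / (5 - 2) = 3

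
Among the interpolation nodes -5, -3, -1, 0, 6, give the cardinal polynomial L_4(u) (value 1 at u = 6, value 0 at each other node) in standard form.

L_4(u) = (1/4158)u^4 + (1/462)u^3 + (23/4158)u^2 + (5/1386)u

L_4(u) = (u + 5)(u + 3)(u + 1)u / [(11)·(9)·(7)·(6)]
       = (u^4 + 9u^3 + 23u^2 + 15u) / (4158)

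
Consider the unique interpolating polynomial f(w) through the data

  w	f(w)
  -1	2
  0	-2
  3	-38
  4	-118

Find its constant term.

Build the Lagrange basis polynomials:
L_0(w) = w(w - 3)(w - 4) / [-20] = -(1/20)w^3 + (7/20)w^2 - (3/5)w
L_1(w) = (w + 1)(w - 3)(w - 4) / [12] = (1/12)w^3 - (1/2)w^2 + (5/12)w + 1
L_2(w) = (w + 1)w(w - 4) / [-12] = -(1/12)w^3 + (1/4)w^2 + (1/3)w
L_3(w) = (w + 1)w(w - 3) / [20] = (1/20)w^3 - (1/10)w^2 - (3/20)w
f(w) = 2·L_0 + (-2)·L_1 + (-38)·L_2 + (-118)·L_3
Only the constant term is needed; take it from each L_i and combine:
2·(0) + (-2)·(1) + (-38)·(0) + (-118)·(0) = -2

-2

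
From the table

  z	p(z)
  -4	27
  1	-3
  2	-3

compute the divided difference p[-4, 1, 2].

1

p[-4,1] = (-3 - 27) / (1 - (-4)) = -6
p[1,2] = (-3 - (-3)) / (2 - 1) = 0
p[-4,1,2] = (0 - (-6)) / (2 - (-4)) = 1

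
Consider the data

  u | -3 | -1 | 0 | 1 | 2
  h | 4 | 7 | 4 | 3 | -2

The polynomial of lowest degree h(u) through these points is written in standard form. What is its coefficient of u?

-33/20

Build the Lagrange basis polynomials:
L_0(u) = (u + 1)u(u - 1)(u - 2) / [120] = (1/120)u^4 - (1/60)u^3 - (1/120)u^2 + (1/60)u
L_1(u) = (u + 3)u(u - 1)(u - 2) / [-12] = -(1/12)u^4 + (7/12)u^2 - (1/2)u
L_2(u) = (u + 3)(u + 1)(u - 1)(u - 2) / [6] = (1/6)u^4 + (1/6)u^3 - (7/6)u^2 - (1/6)u + 1
L_3(u) = (u + 3)(u + 1)u(u - 2) / [-8] = -(1/8)u^4 - (1/4)u^3 + (5/8)u^2 + (3/4)u
L_4(u) = (u + 3)(u + 1)u(u - 1) / [30] = (1/30)u^4 + (1/10)u^3 - (1/30)u^2 - (1/10)u
h(u) = 4·L_0 + 7·L_1 + 4·L_2 + 3·L_3 + (-2)·L_4
Only the coefficient of u is needed; take it from each L_i and combine:
4·(1/60) + 7·(-1/2) + 4·(-1/6) + 3·(3/4) + (-2)·(-1/10) = -33/20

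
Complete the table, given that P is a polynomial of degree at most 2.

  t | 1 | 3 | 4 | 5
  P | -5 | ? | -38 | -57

-23

The 3 known values determine P uniquely (degree ≤ 2).
Evaluate each Lagrange basis at t = 3:
L_0(3) = (-1)·(-2)/[(-3)·(-4)] = 1/6
L_1(3) = (2)·(-2)/[(3)·(-1)] = 4/3
L_2(3) = (2)·(-1)/[(4)·(1)] = -1/2
Sum: (-5)·(1/6) + (-38)·(4/3) + (-57)·(-1/2) = -23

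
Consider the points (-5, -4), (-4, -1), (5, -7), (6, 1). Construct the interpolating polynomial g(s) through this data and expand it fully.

g(s) = (37/330)s^3 + (9/110)s^2 - (512/165)s - 83/11

L_0(s) = (s + 4)(s - 5)(s - 6) / [-110] = -(1/110)s^3 + (7/110)s^2 + (7/55)s - 12/11
L_1(s) = (s + 5)(s - 5)(s - 6) / [90] = (1/90)s^3 - (1/15)s^2 - (5/18)s + 5/3
L_2(s) = (s + 5)(s + 4)(s - 6) / [-90] = -(1/90)s^3 - (1/30)s^2 + (17/45)s + 4/3
L_3(s) = (s + 5)(s + 4)(s - 5) / [110] = (1/110)s^3 + (2/55)s^2 - (5/22)s - 10/11
g(s) = (-4)·L_0 + (-1)·L_1 + (-7)·L_2 + 1·L_3
  (-4)·L_0(s) = (2/55)s^3 - (14/55)s^2 - (28/55)s + 48/11
  (-1)·L_1(s) = -(1/90)s^3 + (1/15)s^2 + (5/18)s - 5/3
  (-7)·L_2(s) = (7/90)s^3 + (7/30)s^2 - (119/45)s - 28/3
  1·L_3(s) = (1/110)s^3 + (2/55)s^2 - (5/22)s - 10/11
Adding term by term: (37/330)s^3 + (9/110)s^2 - (512/165)s - 83/11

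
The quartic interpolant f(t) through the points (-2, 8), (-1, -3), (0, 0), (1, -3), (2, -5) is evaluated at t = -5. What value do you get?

730

Using Newton's divided-difference form:
f[-2,-1] = (-3 - 8) / (-1 - (-2)) = -11
f[-1,0] = (0 - (-3)) / (0 - (-1)) = 3
f[0,1] = (-3 - 0) / (1 - 0) = -3
f[1,2] = (-5 - (-3)) / (2 - 1) = -2
f[-2,-1,0] = (3 - (-11)) / (0 - (-2)) = 7
f[-1,0,1] = (-3 - 3) / (1 - (-1)) = -3
f[0,1,2] = (-2 - (-3)) / (2 - 0) = 1/2
f[-2,-1,0,1] = (-3 - 7) / (1 - (-2)) = -10/3
f[-1,0,1,2] = (1/2 - (-3)) / (2 - (-1)) = 7/6
f[-2,-1,0,1,2] = (7/6 - (-10/3)) / (2 - (-2)) = 9/8
f(-5) = 8 + (-11)·(-3) + 7·(-3)·(-4) + (-10/3)·(-3)·(-4)·(-5) + (9/8)·(-3)·(-4)·(-5)·(-6) = 730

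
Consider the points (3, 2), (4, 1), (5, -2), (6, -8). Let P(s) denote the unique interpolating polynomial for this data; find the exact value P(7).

-18

Evaluate each Lagrange basis at s = 7:
L_0(7) = (3)·(2)·(1)/[(-1)·(-2)·(-3)] = -1
L_1(7) = (4)·(2)·(1)/[(1)·(-1)·(-2)] = 4
L_2(7) = (4)·(3)·(1)/[(2)·(1)·(-1)] = -6
L_3(7) = (4)·(3)·(2)/[(3)·(2)·(1)] = 4
Sum: 2·(-1) + 1·(4) + (-2)·(-6) + (-8)·(4) = -18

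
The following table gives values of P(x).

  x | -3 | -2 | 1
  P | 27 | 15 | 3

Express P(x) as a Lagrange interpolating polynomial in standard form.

L_0(x) = (x + 2)(x - 1) / [4] = (1/4)x^2 + (1/4)x - 1/2
L_1(x) = (x + 3)(x - 1) / [-3] = -(1/3)x^2 - (2/3)x + 1
L_2(x) = (x + 3)(x + 2) / [12] = (1/12)x^2 + (5/12)x + 1/2
P(x) = 27·L_0 + 15·L_1 + 3·L_2
  27·L_0(x) = (27/4)x^2 + (27/4)x - 27/2
  15·L_1(x) = -5x^2 - 10x + 15
  3·L_2(x) = (1/4)x^2 + (5/4)x + 3/2
Adding term by term: 2x^2 - 2x + 3

P(x) = 2x^2 - 2x + 3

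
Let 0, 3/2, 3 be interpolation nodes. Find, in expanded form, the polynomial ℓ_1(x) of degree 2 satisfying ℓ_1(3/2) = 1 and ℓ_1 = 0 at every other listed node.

ℓ_1(x) = x(x - 3) / [(3/2)·(-3/2)]
       = (x^2 - 3x) / (-9/4)

ℓ_1(x) = -(4/9)x^2 + (4/3)x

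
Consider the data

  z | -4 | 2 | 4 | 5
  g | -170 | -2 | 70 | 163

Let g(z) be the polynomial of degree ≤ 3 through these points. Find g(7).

Using Newton's divided-difference form:
g[-4,2] = (-2 - (-170)) / (2 - (-4)) = 28
g[2,4] = (70 - (-2)) / (4 - 2) = 36
g[4,5] = (163 - 70) / (5 - 4) = 93
g[-4,2,4] = (36 - 28) / (4 - (-4)) = 1
g[2,4,5] = (93 - 36) / (5 - 2) = 19
g[-4,2,4,5] = (19 - 1) / (5 - (-4)) = 2
g(7) = -170 + 28·(11) + 1·(11)·(5) + 2·(11)·(5)·(3) = 523

523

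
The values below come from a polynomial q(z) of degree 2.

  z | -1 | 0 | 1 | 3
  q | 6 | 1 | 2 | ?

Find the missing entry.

22

The 3 known values determine q uniquely (degree ≤ 2).
Evaluate each Lagrange basis at z = 3:
L_0(3) = (3)·(2)/[(-1)·(-2)] = 3
L_1(3) = (4)·(2)/[(1)·(-1)] = -8
L_2(3) = (4)·(3)/[(2)·(1)] = 6
Sum: 6·(3) + 1·(-8) + 2·(6) = 22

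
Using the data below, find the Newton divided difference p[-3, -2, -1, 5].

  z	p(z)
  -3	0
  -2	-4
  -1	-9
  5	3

p[-3,-2] = (-4 - 0) / (-2 - (-3)) = -4
p[-2,-1] = (-9 - (-4)) / (-1 - (-2)) = -5
p[-1,5] = (3 - (-9)) / (5 - (-1)) = 2
p[-3,-2,-1] = (-5 - (-4)) / (-1 - (-3)) = -1/2
p[-2,-1,5] = (2 - (-5)) / (5 - (-2)) = 1
p[-3,-2,-1,5] = (1 - (-1/2)) / (5 - (-3)) = 3/16

3/16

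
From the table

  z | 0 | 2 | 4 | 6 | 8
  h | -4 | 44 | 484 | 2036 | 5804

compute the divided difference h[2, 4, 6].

139

h[2,4] = (484 - 44) / (4 - 2) = 220
h[4,6] = (2036 - 484) / (6 - 4) = 776
h[2,4,6] = (776 - 220) / (6 - 2) = 139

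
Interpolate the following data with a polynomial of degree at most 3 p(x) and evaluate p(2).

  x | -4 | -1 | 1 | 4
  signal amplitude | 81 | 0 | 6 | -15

L_0(2) = (3)·(1)·(-2)/[(-3)·(-5)·(-8)] = 1/20
L_1(2) = (6)·(1)·(-2)/[(3)·(-2)·(-5)] = -2/5
L_2(2) = (6)·(3)·(-2)/[(5)·(2)·(-3)] = 6/5
L_3(2) = (6)·(3)·(1)/[(8)·(5)·(3)] = 3/20
Sum: 81·(1/20) + 0 + 6·(6/5) + (-15)·(3/20) = 9

9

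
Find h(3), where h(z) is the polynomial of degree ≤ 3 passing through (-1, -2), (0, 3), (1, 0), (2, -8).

-18

Using Newton's divided-difference form:
h[-1,0] = (3 - (-2)) / (0 - (-1)) = 5
h[0,1] = (0 - 3) / (1 - 0) = -3
h[1,2] = (-8 - 0) / (2 - 1) = -8
h[-1,0,1] = (-3 - 5) / (1 - (-1)) = -4
h[0,1,2] = (-8 - (-3)) / (2 - 0) = -5/2
h[-1,0,1,2] = (-5/2 - (-4)) / (2 - (-1)) = 1/2
h(3) = -2 + 5·(4) + (-4)·(4)·(3) + (1/2)·(4)·(3)·(2) = -18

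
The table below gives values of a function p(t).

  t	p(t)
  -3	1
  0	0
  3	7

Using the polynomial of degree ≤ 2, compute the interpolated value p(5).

145/9

Evaluate each Lagrange basis at t = 5:
L_0(5) = (5)·(2)/[(-3)·(-6)] = 5/9
L_1(5) = (8)·(2)/[(3)·(-3)] = -16/9
L_2(5) = (8)·(5)/[(6)·(3)] = 20/9
Sum: 1·(5/9) + 0 + 7·(20/9) = 145/9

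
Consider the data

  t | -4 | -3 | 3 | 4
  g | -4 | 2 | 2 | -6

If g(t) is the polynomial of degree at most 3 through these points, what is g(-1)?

68/7

Evaluate each Lagrange basis at t = -1:
L_0(-1) = (2)·(-4)·(-5)/[(-1)·(-7)·(-8)] = -5/7
L_1(-1) = (3)·(-4)·(-5)/[(1)·(-6)·(-7)] = 10/7
L_2(-1) = (3)·(2)·(-5)/[(7)·(6)·(-1)] = 5/7
L_3(-1) = (3)·(2)·(-4)/[(8)·(7)·(1)] = -3/7
Sum: (-4)·(-5/7) + 2·(10/7) + 2·(5/7) + (-6)·(-3/7) = 68/7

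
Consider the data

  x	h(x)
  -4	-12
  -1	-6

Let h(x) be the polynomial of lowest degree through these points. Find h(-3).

-10

L_0(-3) = (-2)/[(-3)] = 2/3
L_1(-3) = (1)/[(3)] = 1/3
Sum: (-12)·(2/3) + (-6)·(1/3) = -10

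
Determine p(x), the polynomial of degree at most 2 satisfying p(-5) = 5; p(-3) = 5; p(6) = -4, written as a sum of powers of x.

p(x) = -(1/11)x^2 - (8/11)x + 40/11

Build the Lagrange basis polynomials:
L_0(x) = (x + 3)(x - 6) / [22] = (1/22)x^2 - (3/22)x - 9/11
L_1(x) = (x + 5)(x - 6) / [-18] = -(1/18)x^2 + (1/18)x + 5/3
L_2(x) = (x + 5)(x + 3) / [99] = (1/99)x^2 + (8/99)x + 5/33
p(x) = 5·L_0 + 5·L_1 + (-4)·L_2
  5·L_0(x) = (5/22)x^2 - (15/22)x - 45/11
  5·L_1(x) = -(5/18)x^2 + (5/18)x + 25/3
  (-4)·L_2(x) = -(4/99)x^2 - (32/99)x - 20/33
Adding term by term: -(1/11)x^2 - (8/11)x + 40/11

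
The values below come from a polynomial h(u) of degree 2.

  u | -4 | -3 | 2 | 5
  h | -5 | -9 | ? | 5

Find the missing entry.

-59/6

The 3 known values determine h uniquely (degree ≤ 2).
L_0(2) = (5)·(-3)/[(-1)·(-9)] = -5/3
L_1(2) = (6)·(-3)/[(1)·(-8)] = 9/4
L_2(2) = (6)·(5)/[(9)·(8)] = 5/12
Sum: (-5)·(-5/3) + (-9)·(9/4) + 5·(5/12) = -59/6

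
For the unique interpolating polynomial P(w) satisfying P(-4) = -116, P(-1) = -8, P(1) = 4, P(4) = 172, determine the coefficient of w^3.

The leading coefficient equals the top divided difference P[-4,-1,1,4].
P[-4,-1] = (-8 - (-116)) / (-1 - (-4)) = 36
P[-1,1] = (4 - (-8)) / (1 - (-1)) = 6
P[1,4] = (172 - 4) / (4 - 1) = 56
P[-4,-1,1] = (6 - 36) / (1 - (-4)) = -6
P[-1,1,4] = (56 - 6) / (4 - (-1)) = 10
P[-4,-1,1,4] = (10 - (-6)) / (4 - (-4)) = 2

2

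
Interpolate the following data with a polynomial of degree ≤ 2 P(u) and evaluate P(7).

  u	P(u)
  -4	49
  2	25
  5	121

Using Newton's divided-difference form:
P[-4,2] = (25 - 49) / (2 - (-4)) = -4
P[2,5] = (121 - 25) / (5 - 2) = 32
P[-4,2,5] = (32 - (-4)) / (5 - (-4)) = 4
P(7) = 49 + (-4)·(11) + 4·(11)·(5) = 225

225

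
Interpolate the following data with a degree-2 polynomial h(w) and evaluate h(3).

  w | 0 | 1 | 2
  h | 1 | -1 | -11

-29

Using Newton's divided-difference form:
h[0,1] = (-1 - 1) / (1 - 0) = -2
h[1,2] = (-11 - (-1)) / (2 - 1) = -10
h[0,1,2] = (-10 - (-2)) / (2 - 0) = -4
h(3) = 1 + (-2)·(3) + (-4)·(3)·(2) = -29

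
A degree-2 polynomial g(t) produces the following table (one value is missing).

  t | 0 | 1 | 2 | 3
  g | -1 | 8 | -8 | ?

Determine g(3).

The 3 known values determine g uniquely (degree ≤ 2).
Evaluate each Lagrange basis at t = 3:
L_0(3) = (2)·(1)/[(-1)·(-2)] = 1
L_1(3) = (3)·(1)/[(1)·(-1)] = -3
L_2(3) = (3)·(2)/[(2)·(1)] = 3
Sum: (-1)·(1) + 8·(-3) + (-8)·(3) = -49

-49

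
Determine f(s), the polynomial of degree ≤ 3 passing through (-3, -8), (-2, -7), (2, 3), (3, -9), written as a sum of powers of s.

L_0(s) = (s + 2)(s - 2)(s - 3) / [-30] = -(1/30)s^3 + (1/10)s^2 + (2/15)s - 2/5
L_1(s) = (s + 3)(s - 2)(s - 3) / [20] = (1/20)s^3 - (1/10)s^2 - (9/20)s + 9/10
L_2(s) = (s + 3)(s + 2)(s - 3) / [-20] = -(1/20)s^3 - (1/10)s^2 + (9/20)s + 9/10
L_3(s) = (s + 3)(s + 2)(s - 2) / [30] = (1/30)s^3 + (1/10)s^2 - (2/15)s - 2/5
f(s) = (-8)·L_0 + (-7)·L_1 + 3·L_2 + (-9)·L_3
  (-8)·L_0(s) = (4/15)s^3 - (4/5)s^2 - (16/15)s + 16/5
  (-7)·L_1(s) = -(7/20)s^3 + (7/10)s^2 + (63/20)s - 63/10
  3·L_2(s) = -(3/20)s^3 - (3/10)s^2 + (27/20)s + 27/10
  (-9)·L_3(s) = -(3/10)s^3 - (9/10)s^2 + (6/5)s + 18/5
Adding term by term: -(8/15)s^3 - (13/10)s^2 + (139/30)s + 16/5

f(s) = -(8/15)s^3 - (13/10)s^2 + (139/30)s + 16/5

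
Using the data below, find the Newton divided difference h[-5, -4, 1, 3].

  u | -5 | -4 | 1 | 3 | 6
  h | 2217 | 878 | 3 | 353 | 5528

-18

h[-5,-4] = (878 - 2217) / (-4 - (-5)) = -1339
h[-4,1] = (3 - 878) / (1 - (-4)) = -175
h[1,3] = (353 - 3) / (3 - 1) = 175
h[-5,-4,1] = (-175 - (-1339)) / (1 - (-5)) = 194
h[-4,1,3] = (175 - (-175)) / (3 - (-4)) = 50
h[-5,-4,1,3] = (50 - 194) / (3 - (-5)) = -18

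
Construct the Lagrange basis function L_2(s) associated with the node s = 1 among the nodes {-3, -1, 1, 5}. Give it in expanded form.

L_2(s) = (s + 3)(s + 1)(s - 5) / [(4)·(2)·(-4)]
       = (s^3 - s^2 - 17s - 15) / (-32)

L_2(s) = -(1/32)s^3 + (1/32)s^2 + (17/32)s + 15/32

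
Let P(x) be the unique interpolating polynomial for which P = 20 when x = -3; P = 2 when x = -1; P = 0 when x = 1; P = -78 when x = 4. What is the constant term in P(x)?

L_0(x) = (x + 1)(x - 1)(x - 4) / [-56] = -(1/56)x^3 + (1/14)x^2 + (1/56)x - 1/14
L_1(x) = (x + 3)(x - 1)(x - 4) / [20] = (1/20)x^3 - (1/10)x^2 - (11/20)x + 3/5
L_2(x) = (x + 3)(x + 1)(x - 4) / [-24] = -(1/24)x^3 + (13/24)x + 1/2
L_3(x) = (x + 3)(x + 1)(x - 1) / [105] = (1/105)x^3 + (1/35)x^2 - (1/105)x - 1/35
P(x) = 20·L_0 + 2·L_1 + 0·L_2 + (-78)·L_3
Only the constant term is needed; take it from each L_i and combine:
20·(-1/14) + 2·(3/5) + 0·(1/2) + (-78)·(-1/35) = 2

2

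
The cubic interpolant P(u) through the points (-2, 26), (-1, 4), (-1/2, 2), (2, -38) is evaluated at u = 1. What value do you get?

-4

Using Newton's divided-difference form:
P[-2,-1] = (4 - 26) / (-1 - (-2)) = -22
P[-1,-1/2] = (2 - 4) / (-1/2 - (-1)) = -4
P[-1/2,2] = (-38 - 2) / (2 - (-1/2)) = -16
P[-2,-1,-1/2] = (-4 - (-22)) / (-1/2 - (-2)) = 12
P[-1,-1/2,2] = (-16 - (-4)) / (2 - (-1)) = -4
P[-2,-1,-1/2,2] = (-4 - 12) / (2 - (-2)) = -4
P(1) = 26 + (-22)·(3) + 12·(3)·(2) + (-4)·(3)·(2)·(3/2) = -4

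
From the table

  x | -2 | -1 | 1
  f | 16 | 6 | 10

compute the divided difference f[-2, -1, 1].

f[-2,-1] = (6 - 16) / (-1 - (-2)) = -10
f[-1,1] = (10 - 6) / (1 - (-1)) = 2
f[-2,-1,1] = (2 - (-10)) / (1 - (-2)) = 4

4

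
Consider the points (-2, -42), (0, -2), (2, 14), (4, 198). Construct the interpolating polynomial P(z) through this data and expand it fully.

P(z) = 4z^3 - 3z^2 - 2z - 2

L_0(z) = z(z - 2)(z - 4) / [-48] = -(1/48)z^3 + (1/8)z^2 - (1/6)z
L_1(z) = (z + 2)(z - 2)(z - 4) / [16] = (1/16)z^3 - (1/4)z^2 - (1/4)z + 1
L_2(z) = (z + 2)z(z - 4) / [-16] = -(1/16)z^3 + (1/8)z^2 + (1/2)z
L_3(z) = (z + 2)z(z - 2) / [48] = (1/48)z^3 - (1/12)z
P(z) = (-42)·L_0 + (-2)·L_1 + 14·L_2 + 198·L_3
  (-42)·L_0(z) = (7/8)z^3 - (21/4)z^2 + 7z
  (-2)·L_1(z) = -(1/8)z^3 + (1/2)z^2 + (1/2)z - 2
  14·L_2(z) = -(7/8)z^3 + (7/4)z^2 + 7z
  198·L_3(z) = (33/8)z^3 - (33/2)z
Adding term by term: 4z^3 - 3z^2 - 2z - 2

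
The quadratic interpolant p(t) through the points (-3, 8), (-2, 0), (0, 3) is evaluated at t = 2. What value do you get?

94/3

Evaluate each Lagrange basis at t = 2:
L_0(2) = (4)·(2)/[(-1)·(-3)] = 8/3
L_1(2) = (5)·(2)/[(1)·(-2)] = -5
L_2(2) = (5)·(4)/[(3)·(2)] = 10/3
Sum: 8·(8/3) + 0 + 3·(10/3) = 94/3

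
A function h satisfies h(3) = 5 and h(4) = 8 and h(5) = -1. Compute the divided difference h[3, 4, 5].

h[3,4] = (8 - 5) / (4 - 3) = 3
h[4,5] = (-1 - 8) / (5 - 4) = -9
h[3,4,5] = (-9 - 3) / (5 - 3) = -6

-6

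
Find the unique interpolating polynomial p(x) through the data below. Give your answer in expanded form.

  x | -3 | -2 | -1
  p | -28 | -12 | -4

p(x) = -4x^2 - 4x - 4

Build the Lagrange basis polynomials:
L_0(x) = (x + 2)(x + 1) / [2] = (1/2)x^2 + (3/2)x + 1
L_1(x) = (x + 3)(x + 1) / [-1] = -x^2 - 4x - 3
L_2(x) = (x + 3)(x + 2) / [2] = (1/2)x^2 + (5/2)x + 3
p(x) = (-28)·L_0 + (-12)·L_1 + (-4)·L_2
  (-28)·L_0(x) = -14x^2 - 42x - 28
  (-12)·L_1(x) = 12x^2 + 48x + 36
  (-4)·L_2(x) = -2x^2 - 10x - 12
Adding term by term: -4x^2 - 4x - 4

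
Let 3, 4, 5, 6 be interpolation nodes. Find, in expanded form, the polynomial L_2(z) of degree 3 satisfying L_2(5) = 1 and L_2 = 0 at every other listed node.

L_2(z) = -(1/2)z^3 + (13/2)z^2 - 27z + 36

L_2(z) = (z - 3)(z - 4)(z - 6) / [(2)·(1)·(-1)]
       = (z^3 - 13z^2 + 54z - 72) / (-2)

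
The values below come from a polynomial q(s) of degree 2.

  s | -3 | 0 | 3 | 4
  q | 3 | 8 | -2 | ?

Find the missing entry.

The 3 known values determine q uniquely (degree ≤ 2).
Evaluate each Lagrange basis at s = 4:
L_0(4) = (4)·(1)/[(-3)·(-6)] = 2/9
L_1(4) = (7)·(1)/[(3)·(-3)] = -7/9
L_2(4) = (7)·(4)/[(6)·(3)] = 14/9
Sum: 3·(2/9) + 8·(-7/9) + (-2)·(14/9) = -26/3

-26/3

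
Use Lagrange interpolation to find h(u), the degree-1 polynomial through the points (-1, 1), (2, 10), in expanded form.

Build the Lagrange basis polynomials:
L_0(u) = (u - 2) / [-3] = -(1/3)u + 2/3
L_1(u) = (u + 1) / [3] = (1/3)u + 1/3
h(u) = 1·L_0 + 10·L_1
  1·L_0(u) = -(1/3)u + 2/3
  10·L_1(u) = (10/3)u + 10/3
Adding term by term: 3u + 4

h(u) = 3u + 4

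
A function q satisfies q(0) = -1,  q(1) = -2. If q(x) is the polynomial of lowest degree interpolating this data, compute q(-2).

Evaluate each Lagrange basis at x = -2:
L_0(-2) = (-3)/[(-1)] = 3
L_1(-2) = (-2)/[(1)] = -2
Sum: (-1)·(3) + (-2)·(-2) = 1

1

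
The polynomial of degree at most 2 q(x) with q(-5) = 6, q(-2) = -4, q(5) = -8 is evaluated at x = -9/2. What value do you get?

335/84

Evaluate each Lagrange basis at x = -9/2:
L_0(-9/2) = (-5/2)·(-19/2)/[(-3)·(-10)] = 19/24
L_1(-9/2) = (1/2)·(-19/2)/[(3)·(-7)] = 19/84
L_2(-9/2) = (1/2)·(-5/2)/[(10)·(7)] = -1/56
Sum: 6·(19/24) + (-4)·(19/84) + (-8)·(-1/56) = 335/84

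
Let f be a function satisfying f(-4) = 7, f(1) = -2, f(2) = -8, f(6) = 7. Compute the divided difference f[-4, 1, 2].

-7/10

f[-4,1] = (-2 - 7) / (1 - (-4)) = -9/5
f[1,2] = (-8 - (-2)) / (2 - 1) = -6
f[-4,1,2] = (-6 - (-9/5)) / (2 - (-4)) = -7/10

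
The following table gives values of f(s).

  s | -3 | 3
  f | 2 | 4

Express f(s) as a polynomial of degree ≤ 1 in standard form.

Build the Lagrange basis polynomials:
L_0(s) = (s - 3) / [-6] = -(1/6)s + 1/2
L_1(s) = (s + 3) / [6] = (1/6)s + 1/2
f(s) = 2·L_0 + 4·L_1
  2·L_0(s) = -(1/3)s + 1
  4·L_1(s) = (2/3)s + 2
Adding term by term: (1/3)s + 3

f(s) = (1/3)s + 3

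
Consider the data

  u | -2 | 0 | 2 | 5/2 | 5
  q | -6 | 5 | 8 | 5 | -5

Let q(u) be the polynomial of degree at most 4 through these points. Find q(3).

Evaluate each Lagrange basis at u = 3:
L_0(3) = (3)·(1)·(1/2)·(-2)/[(-2)·(-4)·(-9/2)·(-7)] = -1/84
L_1(3) = (5)·(1)·(1/2)·(-2)/[(2)·(-2)·(-5/2)·(-5)] = 1/10
L_2(3) = (5)·(3)·(1/2)·(-2)/[(4)·(2)·(-1/2)·(-3)] = -5/4
L_3(3) = (5)·(3)·(1)·(-2)/[(9/2)·(5/2)·(1/2)·(-5/2)] = 32/15
L_4(3) = (5)·(3)·(1)·(1/2)/[(7)·(5)·(3)·(5/2)] = 1/35
Sum: (-6)·(-1/84) + 5·(1/10) + 8·(-5/4) + 5·(32/15) + (-5)·(1/35) = 23/21

23/21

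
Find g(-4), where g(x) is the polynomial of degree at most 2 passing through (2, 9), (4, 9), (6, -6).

Evaluate each Lagrange basis at x = -4:
L_0(-4) = (-8)·(-10)/[(-2)·(-4)] = 10
L_1(-4) = (-6)·(-10)/[(2)·(-2)] = -15
L_2(-4) = (-6)·(-8)/[(4)·(2)] = 6
Sum: 9·(10) + 9·(-15) + (-6)·(6) = -81

-81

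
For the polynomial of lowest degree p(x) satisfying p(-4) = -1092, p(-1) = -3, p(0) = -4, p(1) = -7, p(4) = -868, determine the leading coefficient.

Build the Lagrange basis polynomials:
L_0(x) = (x + 1)x(x - 1)(x - 4) / [480] = (1/480)x^4 - (1/120)x^3 - (1/480)x^2 + (1/120)x
L_1(x) = (x + 4)x(x - 1)(x - 4) / [-30] = -(1/30)x^4 + (1/30)x^3 + (8/15)x^2 - (8/15)x
L_2(x) = (x + 4)(x + 1)(x - 1)(x - 4) / [16] = (1/16)x^4 - (17/16)x^2 + 1
L_3(x) = (x + 4)(x + 1)x(x - 4) / [-30] = -(1/30)x^4 - (1/30)x^3 + (8/15)x^2 + (8/15)x
L_4(x) = (x + 4)(x + 1)x(x - 1) / [480] = (1/480)x^4 + (1/120)x^3 - (1/480)x^2 - (1/120)x
p(x) = (-1092)·L_0 + (-3)·L_1 + (-4)·L_2 + (-7)·L_3 + (-868)·L_4
Only the coefficient of x^4 is needed; take it from each L_i and combine:
(-1092)·(1/480) + (-3)·(-1/30) + (-4)·(1/16) + (-7)·(-1/30) + (-868)·(1/480) = -4

-4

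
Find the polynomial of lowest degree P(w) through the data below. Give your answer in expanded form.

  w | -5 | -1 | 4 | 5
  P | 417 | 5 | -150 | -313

P(w) = -3w^3 + 2w^2 + 2w + 2

Build the Lagrange basis polynomials:
L_0(w) = (w + 1)(w - 4)(w - 5) / [-360] = -(1/360)w^3 + (1/45)w^2 - (11/360)w - 1/18
L_1(w) = (w + 5)(w - 4)(w - 5) / [120] = (1/120)w^3 - (1/30)w^2 - (5/24)w + 5/6
L_2(w) = (w + 5)(w + 1)(w - 5) / [-45] = -(1/45)w^3 - (1/45)w^2 + (5/9)w + 5/9
L_3(w) = (w + 5)(w + 1)(w - 4) / [60] = (1/60)w^3 + (1/30)w^2 - (19/60)w - 1/3
P(w) = 417·L_0 + 5·L_1 + (-150)·L_2 + (-313)·L_3
  417·L_0(w) = -(139/120)w^3 + (139/15)w^2 - (1529/120)w - 139/6
  5·L_1(w) = (1/24)w^3 - (1/6)w^2 - (25/24)w + 25/6
  (-150)·L_2(w) = (10/3)w^3 + (10/3)w^2 - (250/3)w - 250/3
  (-313)·L_3(w) = -(313/60)w^3 - (313/30)w^2 + (5947/60)w + 313/3
Adding term by term: -3w^3 + 2w^2 + 2w + 2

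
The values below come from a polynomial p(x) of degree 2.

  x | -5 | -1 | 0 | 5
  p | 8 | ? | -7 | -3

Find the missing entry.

The 3 known values determine p uniquely (degree ≤ 2).
Evaluate each Lagrange basis at x = -1:
L_0(-1) = (-1)·(-6)/[(-5)·(-10)] = 3/25
L_1(-1) = (4)·(-6)/[(5)·(-5)] = 24/25
L_2(-1) = (4)·(-1)/[(10)·(5)] = -2/25
Sum: 8·(3/25) + (-7)·(24/25) + (-3)·(-2/25) = -138/25

-138/25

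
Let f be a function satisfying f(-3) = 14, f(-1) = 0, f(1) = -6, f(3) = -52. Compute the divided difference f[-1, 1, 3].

-5

f[-1,1] = (-6 - 0) / (1 - (-1)) = -3
f[1,3] = (-52 - (-6)) / (3 - 1) = -23
f[-1,1,3] = (-23 - (-3)) / (3 - (-1)) = -5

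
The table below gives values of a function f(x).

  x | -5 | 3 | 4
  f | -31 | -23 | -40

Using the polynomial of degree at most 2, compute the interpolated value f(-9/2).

Using Newton's divided-difference form:
f[-5,3] = (-23 - (-31)) / (3 - (-5)) = 1
f[3,4] = (-40 - (-23)) / (4 - 3) = -17
f[-5,3,4] = (-17 - 1) / (4 - (-5)) = -2
f(-9/2) = -31 + 1·(1/2) + (-2)·(1/2)·(-15/2) = -23

-23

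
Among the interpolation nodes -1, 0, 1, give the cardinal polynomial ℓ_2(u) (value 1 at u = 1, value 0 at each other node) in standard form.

ℓ_2(u) = (1/2)u^2 + (1/2)u

ℓ_2(u) = (u + 1)u / [(2)·(1)]
       = (u^2 + u) / (2)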